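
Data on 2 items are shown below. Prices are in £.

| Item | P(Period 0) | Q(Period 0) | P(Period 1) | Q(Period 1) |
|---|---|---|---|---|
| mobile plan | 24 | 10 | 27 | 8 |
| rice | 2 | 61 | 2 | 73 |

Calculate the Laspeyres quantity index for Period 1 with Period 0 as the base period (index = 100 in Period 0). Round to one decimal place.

Laspeyres quantity index uses base-period prices as weights.
ΣP(Period 0)·Q(Period 1) = 24×8 + 2×73 = 192 + 146 = 338
ΣP(Period 0)·Q(Period 0) = 24×10 + 2×61 = 240 + 122 = 362
Index = 338 / 362 × 100 = 93.3702

93.4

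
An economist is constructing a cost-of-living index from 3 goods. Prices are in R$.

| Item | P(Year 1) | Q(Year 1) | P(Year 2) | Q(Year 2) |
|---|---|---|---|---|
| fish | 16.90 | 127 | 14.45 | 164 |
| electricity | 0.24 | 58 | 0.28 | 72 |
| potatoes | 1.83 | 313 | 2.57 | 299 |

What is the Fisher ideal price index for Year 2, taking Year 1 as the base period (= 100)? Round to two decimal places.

Laspeyres component (base-period weights):
ΣP(Year 2)Q(Year 1) = 14.45×127 + 0.28×58 + 2.57×313 = 1835.15 + 16.24 + 804.41 = 2655.8
ΣP(Year 1)Q(Year 1) = 16.90×127 + 0.24×58 + 1.83×313 = 2146.3 + 13.92 + 572.79 = 2733.01
L = 2655.8 / 2733.01 × 100 = 97.1749
Paasche component (current-period weights):
ΣP(Year 2)Q(Year 2) = 14.45×164 + 0.28×72 + 2.57×299 = 2369.8 + 20.16 + 768.43 = 3158.39
ΣP(Year 1)Q(Year 2) = 16.90×164 + 0.24×72 + 1.83×299 = 2771.6 + 17.28 + 547.17 = 3336.05
P = 3158.39 / 3336.05 × 100 = 94.6745
Fisher = √(L × P) = √(97.1749 × 94.6745) = 95.9166

95.92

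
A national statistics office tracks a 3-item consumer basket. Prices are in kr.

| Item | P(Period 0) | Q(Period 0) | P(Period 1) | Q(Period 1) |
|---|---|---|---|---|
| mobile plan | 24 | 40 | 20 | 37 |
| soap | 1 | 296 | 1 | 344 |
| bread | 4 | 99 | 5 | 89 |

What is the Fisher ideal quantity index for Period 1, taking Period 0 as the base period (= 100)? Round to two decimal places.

Laspeyres component (base-period weights):
ΣP(Period 0)Q(Period 1) = 24×37 + 1×344 + 4×89 = 888 + 344 + 356 = 1588
ΣP(Period 0)Q(Period 0) = 24×40 + 1×296 + 4×99 = 960 + 296 + 396 = 1652
L = 1588 / 1652 × 100 = 96.1259
Paasche component (current-period weights):
ΣP(Period 1)Q(Period 1) = 20×37 + 1×344 + 5×89 = 740 + 344 + 445 = 1529
ΣP(Period 1)Q(Period 0) = 20×40 + 1×296 + 5×99 = 800 + 296 + 495 = 1591
P = 1529 / 1591 × 100 = 96.1031
Fisher = √(L × P) = √(96.1259 × 96.1031) = 96.1145

96.11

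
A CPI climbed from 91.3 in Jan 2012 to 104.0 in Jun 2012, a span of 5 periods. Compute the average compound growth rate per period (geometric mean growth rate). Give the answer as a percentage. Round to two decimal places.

Growth factor = (104.0/91.3)^(1/5) = (1.139102)^(1/5) = 1.026390
Growth rate = 1.026390 − 1 = 0.026390 = 2.6390%

2.64%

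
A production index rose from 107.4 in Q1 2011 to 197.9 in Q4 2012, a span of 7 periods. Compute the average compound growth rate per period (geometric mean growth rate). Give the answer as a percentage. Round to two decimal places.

Growth factor = (197.9/107.4)^(1/7) = (1.842644)^(1/7) = 1.091240
Growth rate = 1.091240 − 1 = 0.091240 = 9.1240%

9.12%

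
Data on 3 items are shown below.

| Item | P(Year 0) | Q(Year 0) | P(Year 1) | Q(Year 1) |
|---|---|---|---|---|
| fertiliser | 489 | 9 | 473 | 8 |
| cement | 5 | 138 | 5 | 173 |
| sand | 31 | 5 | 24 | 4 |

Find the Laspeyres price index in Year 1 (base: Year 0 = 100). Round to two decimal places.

Laspeyres price index uses base-period quantities as weights.
ΣP(Year 1)·Q(Year 0) = 473×9 + 5×138 + 24×5 = 4257 + 690 + 120 = 5067
ΣP(Year 0)·Q(Year 0) = 489×9 + 5×138 + 31×5 = 4401 + 690 + 155 = 5246
Index = 5067 / 5246 × 100 = 96.5879

96.59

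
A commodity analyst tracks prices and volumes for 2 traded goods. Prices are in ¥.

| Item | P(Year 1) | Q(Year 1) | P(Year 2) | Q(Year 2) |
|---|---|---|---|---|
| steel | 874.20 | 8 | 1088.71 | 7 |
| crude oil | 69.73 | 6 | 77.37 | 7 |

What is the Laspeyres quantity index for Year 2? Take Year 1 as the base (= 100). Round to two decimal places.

Laspeyres quantity index uses base-period prices as weights.
ΣP(Year 1)·Q(Year 2) = 874.20×7 + 69.73×7 = 6119.4 + 488.11 = 6607.51
ΣP(Year 1)·Q(Year 1) = 874.20×8 + 69.73×6 = 6993.6 + 418.38 = 7411.98
Index = 6607.51 / 7411.98 × 100 = 89.1464

89.15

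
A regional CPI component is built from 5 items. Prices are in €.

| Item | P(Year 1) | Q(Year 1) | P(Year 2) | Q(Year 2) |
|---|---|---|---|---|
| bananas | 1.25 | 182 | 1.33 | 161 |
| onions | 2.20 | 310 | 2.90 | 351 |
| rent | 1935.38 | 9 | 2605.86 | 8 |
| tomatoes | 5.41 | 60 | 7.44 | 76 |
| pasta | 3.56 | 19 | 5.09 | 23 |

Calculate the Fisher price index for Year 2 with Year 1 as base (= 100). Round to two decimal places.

Laspeyres component (base-period weights):
ΣP(Year 2)Q(Year 1) = 1.33×182 + 2.90×310 + 2605.86×9 + 7.44×60 + 5.09×19 = 242.06 + 899 + 23452.74 + 446.4 + 96.71 = 25136.91
ΣP(Year 1)Q(Year 1) = 1.25×182 + 2.20×310 + 1935.38×9 + 5.41×60 + 3.56×19 = 227.5 + 682 + 17418.42 + 324.6 + 67.64 = 18720.16
L = 25136.91 / 18720.16 × 100 = 134.2772
Paasche component (current-period weights):
ΣP(Year 2)Q(Year 2) = 1.33×161 + 2.90×351 + 2605.86×8 + 7.44×76 + 5.09×23 = 214.13 + 1017.9 + 20846.88 + 565.44 + 117.07 = 22761.42
ΣP(Year 1)Q(Year 2) = 1.25×161 + 2.20×351 + 1935.38×8 + 5.41×76 + 3.56×23 = 201.25 + 772.2 + 15483.04 + 411.16 + 81.88 = 16949.53
P = 22761.42 / 16949.53 × 100 = 134.2894
Fisher = √(L × P) = √(134.2772 × 134.2894) = 134.2833

134.28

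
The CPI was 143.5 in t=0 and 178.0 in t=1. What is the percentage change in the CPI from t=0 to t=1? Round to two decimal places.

24.04%

Change = (178.0 − 143.5) / 143.5 × 100
       = 34.5 / 143.5 × 100 = 24.0418%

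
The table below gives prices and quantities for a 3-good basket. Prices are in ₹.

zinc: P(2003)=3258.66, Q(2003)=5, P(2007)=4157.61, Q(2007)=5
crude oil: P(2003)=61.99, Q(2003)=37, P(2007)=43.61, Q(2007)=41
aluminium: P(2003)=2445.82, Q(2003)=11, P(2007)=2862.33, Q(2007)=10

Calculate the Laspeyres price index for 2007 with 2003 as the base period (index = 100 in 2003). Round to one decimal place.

Laspeyres price index uses base-period quantities as weights.
ΣP(2007)·Q(2003) = 4157.61×5 + 43.61×37 + 2862.33×11 = 20788.05 + 1613.57 + 31485.63 = 53887.25
ΣP(2003)·Q(2003) = 3258.66×5 + 61.99×37 + 2445.82×11 = 16293.3 + 2293.63 + 26904.02 = 45490.95
Index = 53887.25 / 45490.95 × 100 = 118.4571

118.5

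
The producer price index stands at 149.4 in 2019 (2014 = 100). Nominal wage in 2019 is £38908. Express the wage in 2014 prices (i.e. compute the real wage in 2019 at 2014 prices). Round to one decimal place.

26042.8

Real = Nominal ÷ (Index/100) = 38908 ÷ (149.4/100)
     = 38908 ÷ 1.494 = 26042.8380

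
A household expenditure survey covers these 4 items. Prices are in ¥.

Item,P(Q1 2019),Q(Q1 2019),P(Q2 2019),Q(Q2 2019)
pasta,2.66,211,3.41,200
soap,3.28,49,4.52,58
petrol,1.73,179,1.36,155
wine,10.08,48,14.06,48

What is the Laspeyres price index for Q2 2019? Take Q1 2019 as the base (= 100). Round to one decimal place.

122.7

Laspeyres price index uses base-period quantities as weights.
ΣP(Q2 2019)·Q(Q1 2019) = 3.41×211 + 4.52×49 + 1.36×179 + 14.06×48 = 719.51 + 221.48 + 243.44 + 674.88 = 1859.31
ΣP(Q1 2019)·Q(Q1 2019) = 2.66×211 + 3.28×49 + 1.73×179 + 10.08×48 = 561.26 + 160.72 + 309.67 + 483.84 = 1515.49
Index = 1859.31 / 1515.49 × 100 = 122.6871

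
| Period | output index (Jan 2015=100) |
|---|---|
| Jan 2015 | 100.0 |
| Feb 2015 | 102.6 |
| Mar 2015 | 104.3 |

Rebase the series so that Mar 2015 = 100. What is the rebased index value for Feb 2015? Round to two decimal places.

Rebased(Feb 2015) = 102.6 / 104.3 × 100 = 98.3701

98.37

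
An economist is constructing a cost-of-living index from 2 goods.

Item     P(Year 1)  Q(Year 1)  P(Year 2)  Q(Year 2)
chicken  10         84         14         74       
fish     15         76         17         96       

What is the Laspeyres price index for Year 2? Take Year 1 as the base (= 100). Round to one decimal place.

Laspeyres price index uses base-period quantities as weights.
ΣP(Year 2)·Q(Year 1) = 14×84 + 17×76 = 1176 + 1292 = 2468
ΣP(Year 1)·Q(Year 1) = 10×84 + 15×76 = 840 + 1140 = 1980
Index = 2468 / 1980 × 100 = 124.6465

124.6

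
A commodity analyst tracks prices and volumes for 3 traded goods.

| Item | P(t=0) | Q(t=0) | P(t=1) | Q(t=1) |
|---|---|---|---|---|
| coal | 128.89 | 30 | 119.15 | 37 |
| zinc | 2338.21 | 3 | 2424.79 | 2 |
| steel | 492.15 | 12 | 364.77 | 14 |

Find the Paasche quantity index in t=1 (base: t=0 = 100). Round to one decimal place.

94.3

Paasche quantity index uses current-period prices as weights.
ΣP(t=1)·Q(t=1) = 119.15×37 + 2424.79×2 + 364.77×14 = 4408.55 + 4849.58 + 5106.78 = 14364.91
ΣP(t=1)·Q(t=0) = 119.15×30 + 2424.79×3 + 364.77×12 = 3574.5 + 7274.37 + 4377.24 = 15226.11
Index = 14364.91 / 15226.11 × 100 = 94.3439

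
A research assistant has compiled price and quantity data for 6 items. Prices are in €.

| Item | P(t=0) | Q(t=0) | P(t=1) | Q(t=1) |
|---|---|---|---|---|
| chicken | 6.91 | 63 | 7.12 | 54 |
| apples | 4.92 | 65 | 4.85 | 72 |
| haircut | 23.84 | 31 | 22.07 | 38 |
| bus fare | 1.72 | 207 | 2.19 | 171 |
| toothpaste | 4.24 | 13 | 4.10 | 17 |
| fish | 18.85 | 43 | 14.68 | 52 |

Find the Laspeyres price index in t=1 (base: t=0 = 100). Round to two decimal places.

95.21

Laspeyres price index uses base-period quantities as weights.
ΣP(t=1)·Q(t=0) = 7.12×63 + 4.85×65 + 22.07×31 + 2.19×207 + 4.10×13 + 14.68×43 = 448.56 + 315.25 + 684.17 + 453.33 + 53.3 + 631.24 = 2585.85
ΣP(t=0)·Q(t=0) = 6.91×63 + 4.92×65 + 23.84×31 + 1.72×207 + 4.24×13 + 18.85×43 = 435.33 + 319.8 + 739.04 + 356.04 + 55.12 + 810.55 = 2715.88
Index = 2585.85 / 2715.88 × 100 = 95.2122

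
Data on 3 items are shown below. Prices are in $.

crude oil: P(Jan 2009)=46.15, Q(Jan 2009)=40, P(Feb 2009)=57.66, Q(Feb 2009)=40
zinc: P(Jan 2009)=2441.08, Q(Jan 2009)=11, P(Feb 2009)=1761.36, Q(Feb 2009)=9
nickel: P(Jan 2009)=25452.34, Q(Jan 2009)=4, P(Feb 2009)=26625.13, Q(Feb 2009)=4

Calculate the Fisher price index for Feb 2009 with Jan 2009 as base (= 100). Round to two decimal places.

Laspeyres component (base-period weights):
ΣP(Feb 2009)Q(Jan 2009) = 57.66×40 + 1761.36×11 + 26625.13×4 = 2306.4 + 19374.96 + 106500.52 = 128181.88
ΣP(Jan 2009)Q(Jan 2009) = 46.15×40 + 2441.08×11 + 25452.34×4 = 1846 + 26851.88 + 101809.36 = 130507.24
L = 128181.88 / 130507.24 × 100 = 98.2182
Paasche component (current-period weights):
ΣP(Feb 2009)Q(Feb 2009) = 57.66×40 + 1761.36×9 + 26625.13×4 = 2306.4 + 15852.24 + 106500.52 = 124659.16
ΣP(Jan 2009)Q(Feb 2009) = 46.15×40 + 2441.08×9 + 25452.34×4 = 1846 + 21969.72 + 101809.36 = 125625.08
P = 124659.16 / 125625.08 × 100 = 99.2311
Fisher = √(L × P) = √(98.2182 × 99.2311) = 98.7234

98.72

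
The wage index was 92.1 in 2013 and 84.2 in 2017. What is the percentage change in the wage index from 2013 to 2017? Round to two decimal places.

Change = (84.2 − 92.1) / 92.1 × 100
       = -7.9 / 92.1 × 100 = -8.5776%

-8.58%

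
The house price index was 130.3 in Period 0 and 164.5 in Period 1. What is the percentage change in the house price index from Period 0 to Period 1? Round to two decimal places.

26.25%

Change = (164.5 − 130.3) / 130.3 × 100
       = 34.2 / 130.3 × 100 = 26.2471%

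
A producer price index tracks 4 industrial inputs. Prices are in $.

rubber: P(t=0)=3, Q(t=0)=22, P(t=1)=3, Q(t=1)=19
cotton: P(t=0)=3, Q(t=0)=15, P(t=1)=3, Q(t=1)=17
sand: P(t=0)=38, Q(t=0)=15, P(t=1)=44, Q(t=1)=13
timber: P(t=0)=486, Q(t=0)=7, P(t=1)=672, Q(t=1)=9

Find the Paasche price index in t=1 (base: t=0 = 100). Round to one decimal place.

Paasche price index uses current-period quantities as weights.
ΣP(t=1)·Q(t=1) = 3×19 + 3×17 + 44×13 + 672×9 = 57 + 51 + 572 + 6048 = 6728
ΣP(t=0)·Q(t=1) = 3×19 + 3×17 + 38×13 + 486×9 = 57 + 51 + 494 + 4374 = 4976
Index = 6728 / 4976 × 100 = 135.2090

135.2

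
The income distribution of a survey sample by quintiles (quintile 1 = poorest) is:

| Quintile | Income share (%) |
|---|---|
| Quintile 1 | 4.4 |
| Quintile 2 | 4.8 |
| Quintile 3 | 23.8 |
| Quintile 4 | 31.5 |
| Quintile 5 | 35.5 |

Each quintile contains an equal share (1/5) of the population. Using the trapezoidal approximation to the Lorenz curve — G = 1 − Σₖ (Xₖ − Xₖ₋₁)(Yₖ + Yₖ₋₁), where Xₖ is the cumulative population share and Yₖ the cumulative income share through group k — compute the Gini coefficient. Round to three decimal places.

0.356

Cumulative income shares Yₖ: 0.0440, 0.0920, 0.3300, 0.6450, 1.0000
Σ (Xₖ−Xₖ₋₁)(Yₖ+Yₖ₋₁) = (1/5)(0.0440+0.0000) + (1/5)(0.0920+0.0440) + (1/5)(0.3300+0.0920) + (1/5)(0.6450+0.3300) + (1/5)(1.0000+0.6450)
  = 0.0088 + 0.0272 + 0.0844 + 0.1950 + 0.3290 = 0.6444
G = 1 − 0.6444 = 0.3556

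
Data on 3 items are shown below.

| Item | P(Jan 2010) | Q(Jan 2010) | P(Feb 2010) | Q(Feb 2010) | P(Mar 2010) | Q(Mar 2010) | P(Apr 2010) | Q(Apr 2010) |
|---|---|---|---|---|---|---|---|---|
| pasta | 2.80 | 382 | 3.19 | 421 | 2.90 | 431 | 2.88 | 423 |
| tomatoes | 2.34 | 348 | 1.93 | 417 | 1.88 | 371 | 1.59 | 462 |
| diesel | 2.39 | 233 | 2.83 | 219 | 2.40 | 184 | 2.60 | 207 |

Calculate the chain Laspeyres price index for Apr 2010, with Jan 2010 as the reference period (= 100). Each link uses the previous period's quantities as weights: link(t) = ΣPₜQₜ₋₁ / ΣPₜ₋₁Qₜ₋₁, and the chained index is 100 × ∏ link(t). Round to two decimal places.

Link Jan 2010→Feb 2010:
ΣP(Feb 2010)Q(Jan 2010) = 3.19×382 + 1.93×348 + 2.83×233 = 1218.58 + 671.64 + 659.39 = 2549.61
ΣP(Jan 2010)Q(Jan 2010) = 2.80×382 + 2.34×348 + 2.39×233 = 1069.6 + 814.32 + 556.87 = 2440.79
link = 2549.61/2440.79 = 1.044584
Link Feb 2010→Mar 2010:
ΣP(Mar 2010)Q(Feb 2010) = 2.90×421 + 1.88×417 + 2.40×219 = 1220.9 + 783.96 + 525.6 = 2530.46
ΣP(Feb 2010)Q(Feb 2010) = 3.19×421 + 1.93×417 + 2.83×219 = 1342.99 + 804.81 + 619.77 = 2767.57
link = 2530.46/2767.57 = 0.914326
Link Mar 2010→Apr 2010:
ΣP(Apr 2010)Q(Mar 2010) = 2.88×431 + 1.59×371 + 2.60×184 = 1241.28 + 589.89 + 478.4 = 2309.57
ΣP(Mar 2010)Q(Mar 2010) = 2.90×431 + 1.88×371 + 2.40×184 = 1249.9 + 697.48 + 441.6 = 2388.98
link = 2309.57/2388.98 = 0.966760
Chained index = 100 × 1.044584 × 0.914326 × 0.966760 = 92.3342

92.33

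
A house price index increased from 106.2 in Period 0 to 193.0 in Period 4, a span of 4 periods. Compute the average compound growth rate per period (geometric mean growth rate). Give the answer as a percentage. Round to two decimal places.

16.11%

Growth factor = (193.0/106.2)^(1/4) = (1.817326)^(1/4) = 1.161069
Growth rate = 1.161069 − 1 = 0.161069 = 16.1069%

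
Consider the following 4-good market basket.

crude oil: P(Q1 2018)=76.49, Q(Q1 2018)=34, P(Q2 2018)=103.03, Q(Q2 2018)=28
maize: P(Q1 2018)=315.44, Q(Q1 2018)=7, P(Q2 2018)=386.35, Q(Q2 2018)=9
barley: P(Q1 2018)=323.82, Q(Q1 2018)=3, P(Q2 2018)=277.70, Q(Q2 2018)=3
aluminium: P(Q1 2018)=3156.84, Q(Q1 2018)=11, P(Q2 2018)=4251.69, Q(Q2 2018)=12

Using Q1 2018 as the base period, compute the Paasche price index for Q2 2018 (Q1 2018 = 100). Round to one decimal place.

Paasche price index uses current-period quantities as weights.
ΣP(Q2 2018)·Q(Q2 2018) = 103.03×28 + 386.35×9 + 277.70×3 + 4251.69×12 = 2884.84 + 3477.15 + 833.1 + 51020.28 = 58215.37
ΣP(Q1 2018)·Q(Q2 2018) = 76.49×28 + 315.44×9 + 323.82×3 + 3156.84×12 = 2141.72 + 2838.96 + 971.46 + 37882.08 = 43834.22
Index = 58215.37 / 43834.22 × 100 = 132.8080

132.8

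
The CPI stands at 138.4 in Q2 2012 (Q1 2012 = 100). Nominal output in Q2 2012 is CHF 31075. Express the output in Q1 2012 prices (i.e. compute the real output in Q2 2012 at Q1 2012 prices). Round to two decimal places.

Real = Nominal ÷ (Index/100) = 31075 ÷ (138.4/100)
     = 31075 ÷ 1.384 = 22453.0347

22453.03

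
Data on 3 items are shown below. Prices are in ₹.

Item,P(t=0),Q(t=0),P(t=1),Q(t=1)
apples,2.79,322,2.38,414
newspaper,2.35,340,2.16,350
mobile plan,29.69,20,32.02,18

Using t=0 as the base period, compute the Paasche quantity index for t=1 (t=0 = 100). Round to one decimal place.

108.2

Paasche quantity index uses current-period prices as weights.
ΣP(t=1)·Q(t=1) = 2.38×414 + 2.16×350 + 32.02×18 = 985.32 + 756 + 576.36 = 2317.68
ΣP(t=1)·Q(t=0) = 2.38×322 + 2.16×340 + 32.02×20 = 766.36 + 734.4 + 640.4 = 2141.16
Index = 2317.68 / 2141.16 × 100 = 108.2441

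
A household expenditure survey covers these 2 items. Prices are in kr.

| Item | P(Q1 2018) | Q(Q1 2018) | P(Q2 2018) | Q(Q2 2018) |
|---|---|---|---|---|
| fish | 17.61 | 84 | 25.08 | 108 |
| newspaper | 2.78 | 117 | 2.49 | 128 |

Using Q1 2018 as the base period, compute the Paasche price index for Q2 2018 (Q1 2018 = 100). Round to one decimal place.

134.1

Paasche price index uses current-period quantities as weights.
ΣP(Q2 2018)·Q(Q2 2018) = 25.08×108 + 2.49×128 = 2708.64 + 318.72 = 3027.36
ΣP(Q1 2018)·Q(Q2 2018) = 17.61×108 + 2.78×128 = 1901.88 + 355.84 = 2257.72
Index = 3027.36 / 2257.72 × 100 = 134.0893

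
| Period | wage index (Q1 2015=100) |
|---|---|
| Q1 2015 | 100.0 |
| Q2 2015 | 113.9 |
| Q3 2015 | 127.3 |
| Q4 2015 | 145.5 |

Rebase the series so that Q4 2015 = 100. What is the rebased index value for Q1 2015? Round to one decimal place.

68.7

Rebased(Q1 2015) = 100.0 / 145.5 × 100 = 68.7285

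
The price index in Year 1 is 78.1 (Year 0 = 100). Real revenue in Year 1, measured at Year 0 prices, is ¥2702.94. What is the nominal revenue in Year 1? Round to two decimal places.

Nominal = Real × (Index/100) = 2702.94 × (78.1/100)
        = 2702.94 × 0.781 = 2110.9961

2111.00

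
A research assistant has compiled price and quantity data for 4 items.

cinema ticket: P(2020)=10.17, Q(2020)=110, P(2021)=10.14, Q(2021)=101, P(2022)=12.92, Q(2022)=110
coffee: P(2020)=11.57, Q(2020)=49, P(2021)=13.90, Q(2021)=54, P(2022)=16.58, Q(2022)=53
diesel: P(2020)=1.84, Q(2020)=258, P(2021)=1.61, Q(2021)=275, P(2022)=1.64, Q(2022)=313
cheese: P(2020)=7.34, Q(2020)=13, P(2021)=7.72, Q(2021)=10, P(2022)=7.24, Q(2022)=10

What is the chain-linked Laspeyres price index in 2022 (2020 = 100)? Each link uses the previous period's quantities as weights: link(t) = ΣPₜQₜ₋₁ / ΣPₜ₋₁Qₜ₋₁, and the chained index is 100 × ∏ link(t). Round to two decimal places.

Link 2020→2021:
ΣP(2021)Q(2020) = 10.14×110 + 13.90×49 + 1.61×258 + 7.72×13 = 1115.4 + 681.1 + 415.38 + 100.36 = 2312.24
ΣP(2020)Q(2020) = 10.17×110 + 11.57×49 + 1.84×258 + 7.34×13 = 1118.7 + 566.93 + 474.72 + 95.42 = 2255.77
link = 2312.24/2255.77 = 1.025034
Link 2021→2022:
ΣP(2022)Q(2021) = 12.92×101 + 16.58×54 + 1.64×275 + 7.24×10 = 1304.92 + 895.32 + 451 + 72.4 = 2723.64
ΣP(2021)Q(2021) = 10.14×101 + 13.90×54 + 1.61×275 + 7.72×10 = 1024.14 + 750.6 + 442.75 + 77.2 = 2294.69
link = 2723.64/2294.69 = 1.186932
Chained index = 100 × 1.025034 × 1.186932 = 121.6645

121.66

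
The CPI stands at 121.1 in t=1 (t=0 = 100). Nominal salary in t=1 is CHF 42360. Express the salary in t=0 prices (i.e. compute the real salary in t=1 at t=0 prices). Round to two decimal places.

Real = Nominal ÷ (Index/100) = 42360 ÷ (121.1/100)
     = 42360 ÷ 1.211 = 34979.3559

34979.36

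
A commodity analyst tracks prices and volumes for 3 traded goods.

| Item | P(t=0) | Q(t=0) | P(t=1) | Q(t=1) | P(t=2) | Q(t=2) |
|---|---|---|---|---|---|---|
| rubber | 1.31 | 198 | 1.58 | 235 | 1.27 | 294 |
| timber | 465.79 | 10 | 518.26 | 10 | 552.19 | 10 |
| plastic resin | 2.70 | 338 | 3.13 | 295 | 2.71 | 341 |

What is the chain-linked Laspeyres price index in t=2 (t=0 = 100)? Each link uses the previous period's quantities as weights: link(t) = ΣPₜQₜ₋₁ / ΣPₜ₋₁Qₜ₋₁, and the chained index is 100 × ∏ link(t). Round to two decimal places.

Link t=0→t=1:
ΣP(t=1)Q(t=0) = 1.58×198 + 518.26×10 + 3.13×338 = 312.84 + 5182.6 + 1057.94 = 6553.38
ΣP(t=0)Q(t=0) = 1.31×198 + 465.79×10 + 2.70×338 = 259.38 + 4657.9 + 912.6 = 5829.88
link = 6553.38/5829.88 = 1.124102
Link t=1→t=2:
ΣP(t=2)Q(t=1) = 1.27×235 + 552.19×10 + 2.71×295 = 298.45 + 5521.9 + 799.45 = 6619.8
ΣP(t=1)Q(t=1) = 1.58×235 + 518.26×10 + 3.13×295 = 371.3 + 5182.6 + 923.35 = 6477.25
link = 6619.8/6477.25 = 1.022008
Chained index = 100 × 1.124102 × 1.022008 = 114.8841

114.88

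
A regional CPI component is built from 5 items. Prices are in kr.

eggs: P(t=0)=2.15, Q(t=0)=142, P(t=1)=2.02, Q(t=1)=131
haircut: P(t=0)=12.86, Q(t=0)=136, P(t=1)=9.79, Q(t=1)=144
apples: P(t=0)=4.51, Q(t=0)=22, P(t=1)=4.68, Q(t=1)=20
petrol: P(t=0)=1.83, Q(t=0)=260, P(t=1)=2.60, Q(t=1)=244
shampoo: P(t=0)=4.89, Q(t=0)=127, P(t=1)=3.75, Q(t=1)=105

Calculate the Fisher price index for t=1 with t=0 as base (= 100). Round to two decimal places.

Laspeyres component (base-period weights):
ΣP(t=1)Q(t=0) = 2.02×142 + 9.79×136 + 4.68×22 + 2.60×260 + 3.75×127 = 286.84 + 1331.44 + 102.96 + 676 + 476.25 = 2873.49
ΣP(t=0)Q(t=0) = 2.15×142 + 12.86×136 + 4.51×22 + 1.83×260 + 4.89×127 = 305.3 + 1748.96 + 99.22 + 475.8 + 621.03 = 3250.31
L = 2873.49 / 3250.31 × 100 = 88.4066
Paasche component (current-period weights):
ΣP(t=1)Q(t=1) = 2.02×131 + 9.79×144 + 4.68×20 + 2.60×244 + 3.75×105 = 264.62 + 1409.76 + 93.6 + 634.4 + 393.75 = 2796.13
ΣP(t=0)Q(t=1) = 2.15×131 + 12.86×144 + 4.51×20 + 1.83×244 + 4.89×105 = 281.65 + 1851.84 + 90.2 + 446.52 + 513.45 = 3183.66
P = 2796.13 / 3183.66 × 100 = 87.8275
Fisher = √(L × P) = √(88.4066 × 87.8275) = 88.1166

88.12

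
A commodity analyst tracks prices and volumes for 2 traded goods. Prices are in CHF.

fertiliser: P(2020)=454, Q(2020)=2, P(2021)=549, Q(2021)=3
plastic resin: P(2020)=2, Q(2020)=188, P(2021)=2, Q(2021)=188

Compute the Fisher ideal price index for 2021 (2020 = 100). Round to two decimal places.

115.60

Laspeyres component (base-period weights):
ΣP(2021)Q(2020) = 549×2 + 2×188 = 1098 + 376 = 1474
ΣP(2020)Q(2020) = 454×2 + 2×188 = 908 + 376 = 1284
L = 1474 / 1284 × 100 = 114.7975
Paasche component (current-period weights):
ΣP(2021)Q(2021) = 549×3 + 2×188 = 1647 + 376 = 2023
ΣP(2020)Q(2021) = 454×3 + 2×188 = 1362 + 376 = 1738
P = 2023 / 1738 × 100 = 116.3982
Fisher = √(L × P) = √(114.7975 × 116.3982) = 115.5951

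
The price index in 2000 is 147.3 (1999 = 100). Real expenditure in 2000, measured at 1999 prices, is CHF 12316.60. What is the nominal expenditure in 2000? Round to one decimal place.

18142.4

Nominal = Real × (Index/100) = 12316.60 × (147.3/100)
        = 12316.60 × 1.473 = 18142.3518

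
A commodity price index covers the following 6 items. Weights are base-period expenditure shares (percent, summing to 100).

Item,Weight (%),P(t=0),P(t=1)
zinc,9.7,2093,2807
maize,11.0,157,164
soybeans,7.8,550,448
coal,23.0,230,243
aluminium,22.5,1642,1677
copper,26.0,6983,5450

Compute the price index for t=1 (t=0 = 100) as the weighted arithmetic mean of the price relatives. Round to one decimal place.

zinc: 9.7 × (2807/2093) = 9.7 × 1.341137 = 13.0090
maize: 11.0 × (164/157) = 11.0 × 1.044586 = 11.4904
soybeans: 7.8 × (448/550) = 7.8 × 0.814545 = 6.3535
coal: 23.0 × (243/230) = 23.0 × 1.056522 = 24.3000
aluminium: 22.5 × (1677/1642) = 22.5 × 1.021315 = 22.9796
copper: 26.0 × (5450/6983) = 26.0 × 0.780467 = 20.2921
Index = Σ wᵢ·(p₁ᵢ/p₀ᵢ) = 13.0090 + 11.4904 + 6.3535 + 24.3000 + 22.9796 + 20.2921 = 98.4247

98.4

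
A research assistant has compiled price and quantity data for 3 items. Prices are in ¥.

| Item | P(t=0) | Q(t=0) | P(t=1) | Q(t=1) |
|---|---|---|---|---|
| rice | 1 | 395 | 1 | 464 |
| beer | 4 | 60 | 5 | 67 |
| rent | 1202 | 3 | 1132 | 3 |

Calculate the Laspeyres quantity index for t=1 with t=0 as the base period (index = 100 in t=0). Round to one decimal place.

102.3

Laspeyres quantity index uses base-period prices as weights.
ΣP(t=0)·Q(t=1) = 1×464 + 4×67 + 1202×3 = 464 + 268 + 3606 = 4338
ΣP(t=0)·Q(t=0) = 1×395 + 4×60 + 1202×3 = 395 + 240 + 3606 = 4241
Index = 4338 / 4241 × 100 = 102.2872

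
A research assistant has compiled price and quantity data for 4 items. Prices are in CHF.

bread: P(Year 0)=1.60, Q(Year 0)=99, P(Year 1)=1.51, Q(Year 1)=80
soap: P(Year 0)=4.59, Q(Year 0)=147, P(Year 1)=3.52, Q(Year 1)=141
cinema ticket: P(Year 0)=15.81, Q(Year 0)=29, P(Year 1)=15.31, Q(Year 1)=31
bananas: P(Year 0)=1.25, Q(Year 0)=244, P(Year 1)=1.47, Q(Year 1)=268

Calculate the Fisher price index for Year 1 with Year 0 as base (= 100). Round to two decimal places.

92.44

Laspeyres component (base-period weights):
ΣP(Year 1)Q(Year 0) = 1.51×99 + 3.52×147 + 15.31×29 + 1.47×244 = 149.49 + 517.44 + 443.99 + 358.68 = 1469.6
ΣP(Year 0)Q(Year 0) = 1.60×99 + 4.59×147 + 15.81×29 + 1.25×244 = 158.4 + 674.73 + 458.49 + 305 = 1596.62
L = 1469.6 / 1596.62 × 100 = 92.0444
Paasche component (current-period weights):
ΣP(Year 1)Q(Year 1) = 1.51×80 + 3.52×141 + 15.31×31 + 1.47×268 = 120.8 + 496.32 + 474.61 + 393.96 = 1485.69
ΣP(Year 0)Q(Year 1) = 1.60×80 + 4.59×141 + 15.81×31 + 1.25×268 = 128 + 647.19 + 490.11 + 335 = 1600.3
P = 1485.69 / 1600.3 × 100 = 92.8382
Fisher = √(L × P) = √(92.0444 × 92.8382) = 92.4405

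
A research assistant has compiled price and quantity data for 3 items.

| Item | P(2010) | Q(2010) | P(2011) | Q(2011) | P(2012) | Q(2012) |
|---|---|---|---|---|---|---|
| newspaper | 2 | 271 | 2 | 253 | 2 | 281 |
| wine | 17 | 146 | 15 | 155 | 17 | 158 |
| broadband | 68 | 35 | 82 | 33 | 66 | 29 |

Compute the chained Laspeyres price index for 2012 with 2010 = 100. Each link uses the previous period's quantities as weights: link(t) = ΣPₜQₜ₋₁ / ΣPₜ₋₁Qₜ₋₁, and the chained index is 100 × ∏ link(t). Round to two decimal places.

99.58

Link 2010→2011:
ΣP(2011)Q(2010) = 2×271 + 15×146 + 82×35 = 542 + 2190 + 2870 = 5602
ΣP(2010)Q(2010) = 2×271 + 17×146 + 68×35 = 542 + 2482 + 2380 = 5404
link = 5602/5404 = 1.036640
Link 2011→2012:
ΣP(2012)Q(2011) = 2×253 + 17×155 + 66×33 = 506 + 2635 + 2178 = 5319
ΣP(2011)Q(2011) = 2×253 + 15×155 + 82×33 = 506 + 2325 + 2706 = 5537
link = 5319/5537 = 0.960628
Chained index = 100 × 1.036640 × 0.960628 = 99.5825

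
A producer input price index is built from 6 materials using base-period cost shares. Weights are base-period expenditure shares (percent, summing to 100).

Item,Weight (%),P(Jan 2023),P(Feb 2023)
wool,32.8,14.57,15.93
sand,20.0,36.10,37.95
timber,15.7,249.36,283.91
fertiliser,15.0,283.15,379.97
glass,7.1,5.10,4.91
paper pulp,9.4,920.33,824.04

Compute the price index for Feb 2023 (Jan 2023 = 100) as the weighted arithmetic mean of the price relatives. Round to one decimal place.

wool: 32.8 × (15.93/14.57) = 32.8 × 1.093342 = 35.8616
sand: 20.0 × (37.95/36.10) = 20.0 × 1.051247 = 21.0249
timber: 15.7 × (283.91/249.36) = 15.7 × 1.138555 = 17.8753
fertiliser: 15.0 × (379.97/283.15) = 15.0 × 1.341939 = 20.1291
glass: 7.1 × (4.91/5.10) = 7.1 × 0.962745 = 6.8355
paper pulp: 9.4 × (824.04/920.33) = 9.4 × 0.895374 = 8.4165
Index = Σ wᵢ·(p₁ᵢ/p₀ᵢ) = 35.8616 + 21.0249 + 17.8753 + 20.1291 + 6.8355 + 8.4165 = 110.1430

110.1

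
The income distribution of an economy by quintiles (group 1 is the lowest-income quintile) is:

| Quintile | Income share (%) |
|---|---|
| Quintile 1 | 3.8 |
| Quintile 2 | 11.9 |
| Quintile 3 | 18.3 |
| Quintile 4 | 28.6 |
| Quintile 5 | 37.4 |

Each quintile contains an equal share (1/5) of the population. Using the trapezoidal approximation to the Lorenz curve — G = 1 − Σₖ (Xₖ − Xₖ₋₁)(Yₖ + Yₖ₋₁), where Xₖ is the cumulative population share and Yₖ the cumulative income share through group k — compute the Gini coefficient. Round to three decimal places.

Cumulative income shares Yₖ: 0.0380, 0.1570, 0.3400, 0.6260, 1.0000
Σ (Xₖ−Xₖ₋₁)(Yₖ+Yₖ₋₁) = (1/5)(0.0380+0.0000) + (1/5)(0.1570+0.0380) + (1/5)(0.3400+0.1570) + (1/5)(0.6260+0.3400) + (1/5)(1.0000+0.6260)
  = 0.0076 + 0.0390 + 0.0994 + 0.1932 + 0.3252 = 0.6644
G = 1 − 0.6644 = 0.3356

0.336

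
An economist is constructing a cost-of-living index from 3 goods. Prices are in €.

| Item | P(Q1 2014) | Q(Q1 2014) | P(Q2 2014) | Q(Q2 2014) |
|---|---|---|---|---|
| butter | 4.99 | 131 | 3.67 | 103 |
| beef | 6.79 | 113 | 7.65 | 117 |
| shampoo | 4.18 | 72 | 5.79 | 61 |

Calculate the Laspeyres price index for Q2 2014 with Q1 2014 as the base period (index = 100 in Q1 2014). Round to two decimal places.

102.33

Laspeyres price index uses base-period quantities as weights.
ΣP(Q2 2014)·Q(Q1 2014) = 3.67×131 + 7.65×113 + 5.79×72 = 480.77 + 864.45 + 416.88 = 1762.1
ΣP(Q1 2014)·Q(Q1 2014) = 4.99×131 + 6.79×113 + 4.18×72 = 653.69 + 767.27 + 300.96 = 1721.92
Index = 1762.1 / 1721.92 × 100 = 102.3334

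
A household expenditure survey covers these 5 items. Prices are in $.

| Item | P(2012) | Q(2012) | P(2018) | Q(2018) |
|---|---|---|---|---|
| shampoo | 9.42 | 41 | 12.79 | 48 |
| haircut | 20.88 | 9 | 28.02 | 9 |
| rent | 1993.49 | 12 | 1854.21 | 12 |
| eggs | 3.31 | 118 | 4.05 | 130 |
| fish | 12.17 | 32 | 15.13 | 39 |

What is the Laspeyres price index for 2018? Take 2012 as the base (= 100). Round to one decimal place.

Laspeyres price index uses base-period quantities as weights.
ΣP(2018)·Q(2012) = 12.79×41 + 28.02×9 + 1854.21×12 + 4.05×118 + 15.13×32 = 524.39 + 252.18 + 22250.52 + 477.9 + 484.16 = 23989.15
ΣP(2012)·Q(2012) = 9.42×41 + 20.88×9 + 1993.49×12 + 3.31×118 + 12.17×32 = 386.22 + 187.92 + 23921.88 + 390.58 + 389.44 = 25276.04
Index = 23989.15 / 25276.04 × 100 = 94.9087

94.9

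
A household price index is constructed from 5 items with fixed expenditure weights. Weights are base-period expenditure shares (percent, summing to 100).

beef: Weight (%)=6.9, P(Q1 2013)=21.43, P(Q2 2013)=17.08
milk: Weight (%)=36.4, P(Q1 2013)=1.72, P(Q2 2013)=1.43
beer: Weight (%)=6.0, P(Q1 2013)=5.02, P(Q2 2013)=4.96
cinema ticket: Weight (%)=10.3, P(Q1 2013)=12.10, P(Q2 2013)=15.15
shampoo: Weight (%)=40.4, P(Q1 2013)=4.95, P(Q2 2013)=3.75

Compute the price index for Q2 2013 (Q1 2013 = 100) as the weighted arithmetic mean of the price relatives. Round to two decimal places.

beef: 6.9 × (17.08/21.43) = 6.9 × 0.797014 = 5.4994
milk: 36.4 × (1.43/1.72) = 36.4 × 0.831395 = 30.2628
beer: 6.0 × (4.96/5.02) = 6.0 × 0.988048 = 5.9283
cinema ticket: 10.3 × (15.15/12.10) = 10.3 × 1.252066 = 12.8963
shampoo: 40.4 × (3.75/4.95) = 40.4 × 0.757576 = 30.6061
Index = Σ wᵢ·(p₁ᵢ/p₀ᵢ) = 5.4994 + 30.2628 + 5.9283 + 12.8963 + 30.6061 = 85.1928

85.19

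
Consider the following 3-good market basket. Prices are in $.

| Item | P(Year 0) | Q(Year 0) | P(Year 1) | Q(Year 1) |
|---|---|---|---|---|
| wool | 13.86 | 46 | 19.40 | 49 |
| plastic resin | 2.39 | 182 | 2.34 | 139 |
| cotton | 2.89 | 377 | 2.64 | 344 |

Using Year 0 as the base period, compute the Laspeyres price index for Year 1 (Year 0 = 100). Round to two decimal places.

107.01

Laspeyres price index uses base-period quantities as weights.
ΣP(Year 1)·Q(Year 0) = 19.40×46 + 2.34×182 + 2.64×377 = 892.4 + 425.88 + 995.28 = 2313.56
ΣP(Year 0)·Q(Year 0) = 13.86×46 + 2.39×182 + 2.89×377 = 637.56 + 434.98 + 1089.53 = 2162.07
Index = 2313.56 / 2162.07 × 100 = 107.0067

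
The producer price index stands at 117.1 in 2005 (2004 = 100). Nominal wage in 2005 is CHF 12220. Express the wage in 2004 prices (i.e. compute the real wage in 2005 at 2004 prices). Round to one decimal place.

Real = Nominal ÷ (Index/100) = 12220 ÷ (117.1/100)
     = 12220 ÷ 1.171 = 10435.5252

10435.5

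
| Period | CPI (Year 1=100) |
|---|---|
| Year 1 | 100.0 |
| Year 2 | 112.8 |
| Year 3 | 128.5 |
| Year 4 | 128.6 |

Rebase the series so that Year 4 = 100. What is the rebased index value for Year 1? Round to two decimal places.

Rebased(Year 1) = 100.0 / 128.6 × 100 = 77.7605

77.76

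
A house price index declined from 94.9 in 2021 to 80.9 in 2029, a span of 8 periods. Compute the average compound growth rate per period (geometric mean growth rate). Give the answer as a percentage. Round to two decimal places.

-1.98%

Growth factor = (80.9/94.9)^(1/8) = (0.852476)^(1/8) = 0.980246
Growth rate = 0.980246 − 1 = -0.019754 = -1.9754%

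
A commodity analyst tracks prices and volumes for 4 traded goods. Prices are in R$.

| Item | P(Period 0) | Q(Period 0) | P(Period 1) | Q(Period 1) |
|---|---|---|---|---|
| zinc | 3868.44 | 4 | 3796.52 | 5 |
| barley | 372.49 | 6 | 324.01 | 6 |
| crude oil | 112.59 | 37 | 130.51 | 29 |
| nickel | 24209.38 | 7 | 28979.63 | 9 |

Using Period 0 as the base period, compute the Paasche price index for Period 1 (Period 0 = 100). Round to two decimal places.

Paasche price index uses current-period quantities as weights.
ΣP(Period 1)·Q(Period 1) = 3796.52×5 + 324.01×6 + 130.51×29 + 28979.63×9 = 18982.6 + 1944.06 + 3784.79 + 260816.67 = 285528.12
ΣP(Period 0)·Q(Period 1) = 3868.44×5 + 372.49×6 + 112.59×29 + 24209.38×9 = 19342.2 + 2234.94 + 3265.11 + 217884.42 = 242726.67
Index = 285528.12 / 242726.67 × 100 = 117.6336

117.63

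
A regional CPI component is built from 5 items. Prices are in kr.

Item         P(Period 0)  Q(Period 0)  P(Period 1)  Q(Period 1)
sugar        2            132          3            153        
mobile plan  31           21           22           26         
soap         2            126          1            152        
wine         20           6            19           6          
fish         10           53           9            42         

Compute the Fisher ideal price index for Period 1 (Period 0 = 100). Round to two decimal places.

Laspeyres component (base-period weights):
ΣP(Period 1)Q(Period 0) = 3×132 + 22×21 + 1×126 + 19×6 + 9×53 = 396 + 462 + 126 + 114 + 477 = 1575
ΣP(Period 0)Q(Period 0) = 2×132 + 31×21 + 2×126 + 20×6 + 10×53 = 264 + 651 + 252 + 120 + 530 = 1817
L = 1575 / 1817 × 100 = 86.6813
Paasche component (current-period weights):
ΣP(Period 1)Q(Period 1) = 3×153 + 22×26 + 1×152 + 19×6 + 9×42 = 459 + 572 + 152 + 114 + 378 = 1675
ΣP(Period 0)Q(Period 1) = 2×153 + 31×26 + 2×152 + 20×6 + 10×42 = 306 + 806 + 304 + 120 + 420 = 1956
P = 1675 / 1956 × 100 = 85.6339
Fisher = √(L × P) = √(86.6813 × 85.6339) = 86.1561

86.16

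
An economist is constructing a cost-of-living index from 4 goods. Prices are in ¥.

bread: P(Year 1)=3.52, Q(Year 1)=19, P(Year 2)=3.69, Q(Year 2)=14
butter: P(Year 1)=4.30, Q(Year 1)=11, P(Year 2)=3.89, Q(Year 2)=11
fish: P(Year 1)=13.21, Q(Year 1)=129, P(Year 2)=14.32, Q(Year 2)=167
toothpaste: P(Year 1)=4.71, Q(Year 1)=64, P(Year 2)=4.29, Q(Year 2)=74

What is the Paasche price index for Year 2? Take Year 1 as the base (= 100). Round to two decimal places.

105.74

Paasche price index uses current-period quantities as weights.
ΣP(Year 2)·Q(Year 2) = 3.69×14 + 3.89×11 + 14.32×167 + 4.29×74 = 51.66 + 42.79 + 2391.44 + 317.46 = 2803.35
ΣP(Year 1)·Q(Year 2) = 3.52×14 + 4.30×11 + 13.21×167 + 4.71×74 = 49.28 + 47.3 + 2206.07 + 348.54 = 2651.19
Index = 2803.35 / 2651.19 × 100 = 105.7393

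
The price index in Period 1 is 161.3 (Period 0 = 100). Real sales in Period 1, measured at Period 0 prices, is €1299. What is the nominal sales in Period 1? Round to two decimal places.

Nominal = Real × (Index/100) = 1299 × (161.3/100)
        = 1299 × 1.613 = 2095.2870

2095.29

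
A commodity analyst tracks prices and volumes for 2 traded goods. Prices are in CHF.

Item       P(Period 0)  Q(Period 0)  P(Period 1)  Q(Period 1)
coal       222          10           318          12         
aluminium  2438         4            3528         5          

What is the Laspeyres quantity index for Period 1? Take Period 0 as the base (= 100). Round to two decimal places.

Laspeyres quantity index uses base-period prices as weights.
ΣP(Period 0)·Q(Period 1) = 222×12 + 2438×5 = 2664 + 12190 = 14854
ΣP(Period 0)·Q(Period 0) = 222×10 + 2438×4 = 2220 + 9752 = 11972
Index = 14854 / 11972 × 100 = 124.0728

124.07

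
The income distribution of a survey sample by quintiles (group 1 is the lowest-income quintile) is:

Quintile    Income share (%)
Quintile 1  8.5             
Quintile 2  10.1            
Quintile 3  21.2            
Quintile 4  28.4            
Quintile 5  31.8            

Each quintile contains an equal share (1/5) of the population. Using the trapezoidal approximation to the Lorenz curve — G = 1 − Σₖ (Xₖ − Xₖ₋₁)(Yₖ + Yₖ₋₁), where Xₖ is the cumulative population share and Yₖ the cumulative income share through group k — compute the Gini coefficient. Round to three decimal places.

0.260

Cumulative income shares Yₖ: 0.0850, 0.1860, 0.3980, 0.6820, 1.0000
Σ (Xₖ−Xₖ₋₁)(Yₖ+Yₖ₋₁) = (1/5)(0.0850+0.0000) + (1/5)(0.1860+0.0850) + (1/5)(0.3980+0.1860) + (1/5)(0.6820+0.3980) + (1/5)(1.0000+0.6820)
  = 0.0170 + 0.0542 + 0.1168 + 0.2160 + 0.3364 = 0.7404
G = 1 − 0.7404 = 0.2596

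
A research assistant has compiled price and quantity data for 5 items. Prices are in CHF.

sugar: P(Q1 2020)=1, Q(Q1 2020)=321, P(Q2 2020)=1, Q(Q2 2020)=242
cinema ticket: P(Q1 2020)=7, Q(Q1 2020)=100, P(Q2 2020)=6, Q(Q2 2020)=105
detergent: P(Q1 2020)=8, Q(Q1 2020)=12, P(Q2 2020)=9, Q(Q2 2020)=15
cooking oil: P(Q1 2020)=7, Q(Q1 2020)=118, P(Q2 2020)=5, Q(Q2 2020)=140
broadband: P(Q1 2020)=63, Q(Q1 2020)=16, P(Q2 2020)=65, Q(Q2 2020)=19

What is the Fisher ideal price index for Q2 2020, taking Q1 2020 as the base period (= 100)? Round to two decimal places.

Laspeyres component (base-period weights):
ΣP(Q2 2020)Q(Q1 2020) = 1×321 + 6×100 + 9×12 + 5×118 + 65×16 = 321 + 600 + 108 + 590 + 1040 = 2659
ΣP(Q1 2020)Q(Q1 2020) = 1×321 + 7×100 + 8×12 + 7×118 + 63×16 = 321 + 700 + 96 + 826 + 1008 = 2951
L = 2659 / 2951 × 100 = 90.1050
Paasche component (current-period weights):
ΣP(Q2 2020)Q(Q2 2020) = 1×242 + 6×105 + 9×15 + 5×140 + 65×19 = 242 + 630 + 135 + 700 + 1235 = 2942
ΣP(Q1 2020)Q(Q2 2020) = 1×242 + 7×105 + 8×15 + 7×140 + 63×19 = 242 + 735 + 120 + 980 + 1197 = 3274
P = 2942 / 3274 × 100 = 89.8595
Fisher = √(L × P) = √(90.1050 × 89.8595) = 89.9822

89.98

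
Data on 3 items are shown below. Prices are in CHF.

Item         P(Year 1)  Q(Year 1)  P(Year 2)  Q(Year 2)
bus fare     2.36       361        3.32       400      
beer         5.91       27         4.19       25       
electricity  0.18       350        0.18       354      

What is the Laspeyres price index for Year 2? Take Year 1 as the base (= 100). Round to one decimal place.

Laspeyres price index uses base-period quantities as weights.
ΣP(Year 2)·Q(Year 1) = 3.32×361 + 4.19×27 + 0.18×350 = 1198.52 + 113.13 + 63 = 1374.65
ΣP(Year 1)·Q(Year 1) = 2.36×361 + 5.91×27 + 0.18×350 = 851.96 + 159.57 + 63 = 1074.53
Index = 1374.65 / 1074.53 × 100 = 127.9304

127.9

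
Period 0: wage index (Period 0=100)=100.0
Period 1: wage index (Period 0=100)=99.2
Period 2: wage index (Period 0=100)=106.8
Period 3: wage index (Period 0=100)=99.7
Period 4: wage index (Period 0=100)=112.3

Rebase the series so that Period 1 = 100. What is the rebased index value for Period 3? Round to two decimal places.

Rebased(Period 3) = 99.7 / 99.2 × 100 = 100.5040

100.50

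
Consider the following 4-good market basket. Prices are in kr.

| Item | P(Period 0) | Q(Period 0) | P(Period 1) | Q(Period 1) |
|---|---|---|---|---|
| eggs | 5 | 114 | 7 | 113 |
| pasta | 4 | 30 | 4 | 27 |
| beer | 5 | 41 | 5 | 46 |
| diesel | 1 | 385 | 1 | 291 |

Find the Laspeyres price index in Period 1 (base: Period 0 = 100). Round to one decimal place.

Laspeyres price index uses base-period quantities as weights.
ΣP(Period 1)·Q(Period 0) = 7×114 + 4×30 + 5×41 + 1×385 = 798 + 120 + 205 + 385 = 1508
ΣP(Period 0)·Q(Period 0) = 5×114 + 4×30 + 5×41 + 1×385 = 570 + 120 + 205 + 385 = 1280
Index = 1508 / 1280 × 100 = 117.8125

117.8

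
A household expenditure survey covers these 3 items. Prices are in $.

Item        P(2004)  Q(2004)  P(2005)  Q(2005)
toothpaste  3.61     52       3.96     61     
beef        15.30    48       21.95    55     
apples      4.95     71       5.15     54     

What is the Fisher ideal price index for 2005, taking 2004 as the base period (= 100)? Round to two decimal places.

128.77

Laspeyres component (base-period weights):
ΣP(2005)Q(2004) = 3.96×52 + 21.95×48 + 5.15×71 = 205.92 + 1053.6 + 365.65 = 1625.17
ΣP(2004)Q(2004) = 3.61×52 + 15.30×48 + 4.95×71 = 187.72 + 734.4 + 351.45 = 1273.57
L = 1625.17 / 1273.57 × 100 = 127.6074
Paasche component (current-period weights):
ΣP(2005)Q(2005) = 3.96×61 + 21.95×55 + 5.15×54 = 241.56 + 1207.25 + 278.1 = 1726.91
ΣP(2004)Q(2005) = 3.61×61 + 15.30×55 + 4.95×54 = 220.21 + 841.5 + 267.3 = 1329.01
P = 1726.91 / 1329.01 × 100 = 129.9396
Fisher = √(L × P) = √(127.6074 × 129.9396) = 128.7682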